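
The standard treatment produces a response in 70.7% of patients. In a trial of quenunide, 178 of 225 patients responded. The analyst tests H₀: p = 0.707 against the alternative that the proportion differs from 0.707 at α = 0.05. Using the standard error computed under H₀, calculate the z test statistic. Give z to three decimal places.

z = 2.772

p̂ = 178/225 = 0.79111.
Under H₀, SE = √(0.707·0.293/225) = √(0.000920671) = 0.03034.
z = (0.79111 − 0.707)/0.03034 = 0.08411/0.03034 = 2.772.
Two-sided p-value ≈ 2·Φ(−2.772) = 0.0056; since p < α = 0.05, reject H₀.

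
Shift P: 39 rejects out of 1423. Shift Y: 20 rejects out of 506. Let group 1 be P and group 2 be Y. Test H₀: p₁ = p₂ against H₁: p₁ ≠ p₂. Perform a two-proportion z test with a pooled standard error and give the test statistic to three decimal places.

p̂₁ = 39/1423 = 0.02741, p̂₂ = 20/506 = 0.03953.
Pooled p̂ = (39+20)/(1423+506) = 59/1929 = 0.03059.
SE = √(p̂(1−p̂)(1/n₁+1/n₂)) = √(0.03059·0.96941·0.00267903) = √(7.94339e-05) = 0.00891.
z = (0.02741 − 0.03953)/0.00891 = -0.01212/0.00891 = -1.360.

z = -1.360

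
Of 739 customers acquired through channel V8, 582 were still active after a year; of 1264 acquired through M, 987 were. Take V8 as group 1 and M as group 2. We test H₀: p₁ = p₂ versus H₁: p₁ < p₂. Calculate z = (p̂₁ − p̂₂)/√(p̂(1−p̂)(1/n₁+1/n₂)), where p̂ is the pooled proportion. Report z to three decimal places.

z = 0.351

p̂₁ = 582/739 ≈ 0.78755, p̂₂ = 987/1264 ≈ 0.78085.
Pooled p̂ = (582+987)/(739+1264) = 1569/2003 = 0.78333.
SE = √(p̂(1−p̂)(1/n₁+1/n₂)) = √(0.78333·0.21667·0.00214432) = √(0.000363949) = 0.01908.
z = (0.78755 − 0.78085)/0.01908 = 0.00670/0.01908 = 0.351.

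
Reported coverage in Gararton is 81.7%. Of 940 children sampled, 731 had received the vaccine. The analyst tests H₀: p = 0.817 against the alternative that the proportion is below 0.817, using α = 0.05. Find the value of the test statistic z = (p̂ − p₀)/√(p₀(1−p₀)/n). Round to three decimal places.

z = -3.119

p̂ = 731/940 = 0.777660.
Standard error under H₀: √(0.817×0.183/940) = 0.012612.
z = (0.777660 − 0.817)/0.012612 = -0.039340/0.012612 = -3.119.
p-value = P(Z < -3.119) ≈ 0.0009; since p < α = 0.05, reject H₀.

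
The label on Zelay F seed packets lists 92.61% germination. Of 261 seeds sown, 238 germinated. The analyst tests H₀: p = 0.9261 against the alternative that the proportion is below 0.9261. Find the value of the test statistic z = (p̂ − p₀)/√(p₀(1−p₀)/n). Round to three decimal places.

z = -0.878

p̂ = 238/261 = 0.91188.
Standard error under H₀: √(0.9261×0.0739/261) = 0.01619.
z = (0.91188 − 0.9261)/0.01619 = -0.01422/0.01619 = -0.878.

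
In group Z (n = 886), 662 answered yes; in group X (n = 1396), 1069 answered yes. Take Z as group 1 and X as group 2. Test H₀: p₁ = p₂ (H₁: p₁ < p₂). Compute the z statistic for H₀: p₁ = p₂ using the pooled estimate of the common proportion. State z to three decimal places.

p̂₁ = 662/886 ≈ 0.74718, p̂₂ = 1069/1396 ≈ 0.76576.
Pooled p̂ = (662+1069)/(886+1396) = 1731/2282 = 0.75855.
SE = √(0.183154 × 0.001845) = 0.01838.
z = (0.74718 − 0.76576)/0.01838 = -0.01858/0.01838 = -1.011.
p-value = P(Z < -1.011) ≈ 0.1561.

z = -1.011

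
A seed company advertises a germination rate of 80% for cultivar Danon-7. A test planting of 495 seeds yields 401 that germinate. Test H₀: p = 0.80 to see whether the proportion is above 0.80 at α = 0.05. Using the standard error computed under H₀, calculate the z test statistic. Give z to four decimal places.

z = 0.5618

p̂ = 401/495 ≈ 0.810101.
SE = √(p₀(1−p₀)/n) = √(0.16/495) = 0.017979.
z = (0.810101 − 0.8)/0.017979 = 0.010101/0.017979 = 0.5618.
p-value = P(Z > 0.562) ≈ 0.2871, so at α = 0.05 we fail to reject H₀.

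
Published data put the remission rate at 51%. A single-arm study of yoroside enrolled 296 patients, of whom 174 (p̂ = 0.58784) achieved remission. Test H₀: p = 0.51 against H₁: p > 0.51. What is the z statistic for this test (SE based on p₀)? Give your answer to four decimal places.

p̂ = 174/296 = 0.587838.
SE = √(p₀(1−p₀)/n) = √(0.2499/296) = 0.029056.
z = (0.587838 − 0.51)/0.029056 = 0.077838/0.029056 = 2.6789.
p-value = P(Z > 2.679) ≈ 0.0037.

z = 2.6789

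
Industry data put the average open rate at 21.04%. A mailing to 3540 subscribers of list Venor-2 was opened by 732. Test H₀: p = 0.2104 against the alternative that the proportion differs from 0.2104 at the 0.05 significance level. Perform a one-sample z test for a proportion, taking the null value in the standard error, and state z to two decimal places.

p̂ = 732/3540 ≈ 0.20678.
Standard error under H₀: √(0.2104×0.7896/3540) = 0.00685.
z = (0.20678 − 0.2104)/0.00685 = -0.00362/0.00685 = -0.53.
Two-sided p-value ≈ 2·Φ(−0.528) = 0.5972. With α = 0.05, fail to reject H₀.

z = -0.53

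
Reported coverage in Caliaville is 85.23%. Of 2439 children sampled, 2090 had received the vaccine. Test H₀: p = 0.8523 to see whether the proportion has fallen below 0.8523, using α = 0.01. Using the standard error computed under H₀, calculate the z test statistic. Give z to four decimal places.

z = 0.6415

p̂ = 2090/2439 ≈ 0.8569086.
Under H₀, SE = √(0.8523·0.1477/2439) = √(5.16132e-05) = 0.0071842.
z = (0.8569086 − 0.8523)/0.0071842 = 0.0046086/0.0071842 = 0.6415.
p-value = P(Z < 0.641) ≈ 0.7394; since p > α = 0.01, fail to reject H₀.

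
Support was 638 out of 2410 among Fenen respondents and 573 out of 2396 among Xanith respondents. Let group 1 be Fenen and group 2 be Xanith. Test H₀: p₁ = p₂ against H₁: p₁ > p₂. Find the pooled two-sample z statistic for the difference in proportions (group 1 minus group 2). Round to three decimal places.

z = 2.042

p̂₁ = 638/2410 = 0.264730, p̂₂ = 573/2396 = 0.239149.
Pooled p̂ = (638+573)/(2410+2396) = 1211/4806 = 0.251977.
SE = √(p̂(1−p̂)(1/n₁+1/n₂)) = √(0.251977·0.748023·0.0008323) = √(0.000156876) = 0.012525.
z = (0.264730 − 0.239149)/0.012525 = 0.025581/0.012525 = 2.042.
p-value = P(Z > 2.042) ≈ 0.0206.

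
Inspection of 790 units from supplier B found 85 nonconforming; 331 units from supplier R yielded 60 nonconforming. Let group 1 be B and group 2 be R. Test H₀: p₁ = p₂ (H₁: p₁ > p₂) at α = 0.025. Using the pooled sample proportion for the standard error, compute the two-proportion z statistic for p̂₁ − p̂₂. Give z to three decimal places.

p̂₁ = 85/790 ≈ 0.107595, p̂₂ = 60/331 ≈ 0.181269.
Pooled p̂ = (85+60)/(790+331) = 145/1121 = 0.129349.
SE = √(0.112618 × 0.00428697) = 0.021972.
z = (0.107595 − 0.181269)/0.021972 = -0.073674/0.021972 = -3.353.
p-value = P(Z > -3.353) ≈ 0.9996. With α = 0.025, fail to reject H₀.

z = -3.353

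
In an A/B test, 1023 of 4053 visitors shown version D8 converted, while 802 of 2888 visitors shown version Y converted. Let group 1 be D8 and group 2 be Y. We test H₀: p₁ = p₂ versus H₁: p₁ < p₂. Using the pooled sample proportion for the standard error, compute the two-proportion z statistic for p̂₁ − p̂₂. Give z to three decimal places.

z = -2.360

p̂₁ = 1023/4053 ≈ 0.252406, p̂₂ = 802/2888 ≈ 0.277701.
Pooled p̂ = (1023+802)/(4053+2888) = 1825/6941 = 0.262930.
SE = √(p̂(1−p̂)(1/n₁+1/n₂)) = √(0.262930·0.737070·0.000592991) = √(0.000114921) = 0.010720.
z = (0.252406 − 0.277701)/0.010720 = -0.025295/0.010720 = -2.360.
p-value = P(Z < -2.360) ≈ 0.0091.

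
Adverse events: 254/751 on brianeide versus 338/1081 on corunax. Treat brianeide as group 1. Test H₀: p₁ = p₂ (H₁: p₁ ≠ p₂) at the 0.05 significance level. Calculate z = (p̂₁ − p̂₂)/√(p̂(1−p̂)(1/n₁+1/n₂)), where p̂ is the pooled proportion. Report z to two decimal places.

p̂₁ = 254/751 = 0.3382, p̂₂ = 338/1081 = 0.3127.
Pooled p̂ = (254+338)/(751+1081) = 592/1832 = 0.3231.
SE = √(p̂(1−p̂)(1/n₁+1/n₂)) = √(0.3231·0.6769·0.00225663) = √(0.000493574) = 0.0222.
z = (0.3382 − 0.3127)/0.0222 = 0.0255/0.0222 = 1.15.
Two-sided p-value ≈ 2·Φ(−1.150) = 0.2503, so at α = 0.05 we fail to reject H₀.

z = 1.15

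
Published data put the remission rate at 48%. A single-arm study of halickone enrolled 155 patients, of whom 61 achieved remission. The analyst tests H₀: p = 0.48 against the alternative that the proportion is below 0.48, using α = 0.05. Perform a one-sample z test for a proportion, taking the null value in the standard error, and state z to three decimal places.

p̂ = 61/155 = 0.39355.
SE = √(p₀(1−p₀)/n) = √(0.2496/155) = 0.04013.
z = (0.39355 − 0.48)/0.04013 = -0.08645/0.04013 = -2.154.
p-value = P(Z < -2.154) ≈ 0.0156, so at α = 0.05 we reject H₀.

z = -2.154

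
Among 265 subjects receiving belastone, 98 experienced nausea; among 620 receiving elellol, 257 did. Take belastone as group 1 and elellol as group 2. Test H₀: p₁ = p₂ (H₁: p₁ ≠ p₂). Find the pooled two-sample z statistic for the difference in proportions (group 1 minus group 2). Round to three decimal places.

z = -1.243

p̂₁ = 98/265 = 0.36981, p̂₂ = 257/620 = 0.41452.
Pooled p̂ = (98+257)/(265+620) = 355/885 = 0.40113.
SE = √(p̂(1−p̂)(1/n₁+1/n₂)) = √(0.40113·0.59887·0.00538649) = √(0.00129397) = 0.03597.
z = (0.36981 − 0.41452)/0.03597 = -0.04471/0.03597 = -1.243.
Two-sided p-value ≈ 2·Φ(−1.243) = 0.2140.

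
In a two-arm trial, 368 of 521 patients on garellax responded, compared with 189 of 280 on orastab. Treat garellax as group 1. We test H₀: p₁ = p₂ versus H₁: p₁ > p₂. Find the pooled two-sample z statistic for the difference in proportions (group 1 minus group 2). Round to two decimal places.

z = 0.92

p̂₁ = 368/521 ≈ 0.7063, p̂₂ = 189/280 ≈ 0.6750.
Pooled p̂ = (368+189)/(521+280) = 557/801 = 0.6954.
SE = √(0.211826 × 0.00549081) = 0.0341.
z = (0.7063 − 0.6750)/0.0341 = 0.0313/0.0341 = 0.92.
p-value = P(Z > 0.919) ≈ 0.1791.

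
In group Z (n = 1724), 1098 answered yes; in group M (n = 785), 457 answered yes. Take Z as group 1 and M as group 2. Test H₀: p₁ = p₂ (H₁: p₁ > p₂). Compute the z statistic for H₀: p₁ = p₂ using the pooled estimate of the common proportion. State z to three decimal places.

p̂₁ = 1098/1724 ≈ 0.63689, p̂₂ = 457/785 ≈ 0.58217.
Pooled p̂ = (1098+457)/(1724+785) = 1555/2509 = 0.61977.
SE = √(p̂(1−p̂)(1/n₁+1/n₂)) = √(0.61977·0.38023·0.00185393) = √(0.000436889) = 0.02090.
z = (0.63689 − 0.58217)/0.02090 = 0.05472/0.02090 = 2.618.

z = 2.618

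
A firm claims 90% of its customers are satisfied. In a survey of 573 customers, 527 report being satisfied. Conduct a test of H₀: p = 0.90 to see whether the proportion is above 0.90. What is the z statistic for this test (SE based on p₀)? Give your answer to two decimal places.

z = 1.57

p̂ = 527/573 = 0.91972.
Standard error under H₀: √(0.9×0.1/573) = 0.01253.
z = (0.91972 − 0.9)/0.01253 = 0.01972/0.01253 = 1.57.
p-value = P(Z > 1.574) ≈ 0.0578.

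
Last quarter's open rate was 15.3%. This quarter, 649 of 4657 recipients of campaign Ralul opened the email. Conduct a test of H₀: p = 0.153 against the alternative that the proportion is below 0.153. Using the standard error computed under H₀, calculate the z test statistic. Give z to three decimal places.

p̂ = 649/4657 ≈ 0.139360.
Under H₀, SE = √(0.153·0.847/4657) = √(2.78271e-05) = 0.005275.
z = (0.139360 − 0.153)/0.005275 = -0.013640/0.005275 = -2.586.
p-value = P(Z < -2.586) ≈ 0.0049.

z = -2.586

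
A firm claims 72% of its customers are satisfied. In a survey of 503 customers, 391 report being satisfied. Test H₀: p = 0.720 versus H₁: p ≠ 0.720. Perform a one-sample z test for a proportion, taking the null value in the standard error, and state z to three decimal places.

p̂ = 391/503 ≈ 0.77734.
Under H₀, SE = √(0.72·0.28/503) = √(0.000400795) = 0.02002.
z = (0.77734 − 0.72)/0.02002 = 0.05734/0.02002 = 2.864.
p-value = 2·P(Z > 2.864) ≈ 0.0042.

z = 2.864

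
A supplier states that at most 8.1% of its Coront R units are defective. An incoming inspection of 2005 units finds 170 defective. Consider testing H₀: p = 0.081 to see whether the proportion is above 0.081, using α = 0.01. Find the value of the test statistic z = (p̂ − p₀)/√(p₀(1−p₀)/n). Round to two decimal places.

z = 0.62

p̂ = 170/2005 ≈ 0.0848.
SE = √(p₀(1−p₀)/n) = √(0.074439/2005) = 0.0061.
z = (0.0848 − 0.081)/0.0061 = 0.0038/0.0061 = 0.62.
p-value = P(Z > 0.622) ≈ 0.2671, so at α = 0.01 we fail to reject H₀.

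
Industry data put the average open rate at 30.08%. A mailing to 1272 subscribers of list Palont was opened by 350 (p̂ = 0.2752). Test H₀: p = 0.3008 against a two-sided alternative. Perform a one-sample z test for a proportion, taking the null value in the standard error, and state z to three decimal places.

z = -1.994

p̂ = 350/1272 = 0.27516.
Under H₀, SE = √(0.3008·0.6992/1272) = √(0.000165345) = 0.01286.
z = (0.27516 − 0.3008)/0.01286 = -0.02564/0.01286 = -1.994.
p-value = 2·P(Z > 1.994) ≈ 0.0461.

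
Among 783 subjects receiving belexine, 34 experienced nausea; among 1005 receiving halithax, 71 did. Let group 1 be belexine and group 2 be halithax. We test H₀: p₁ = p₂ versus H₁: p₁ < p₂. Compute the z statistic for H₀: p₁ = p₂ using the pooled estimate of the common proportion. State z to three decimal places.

p̂₁ = 34/783 ≈ 0.04342, p̂₂ = 71/1005 ≈ 0.07065.
Pooled p̂ = (34+71)/(783+1005) = 105/1788 = 0.05872.
SE = √(0.0552762 × 0.00227216) = 0.01121.
z = (0.04342 − 0.07065)/0.01121 = -0.02723/0.01121 = -2.429.

z = -2.429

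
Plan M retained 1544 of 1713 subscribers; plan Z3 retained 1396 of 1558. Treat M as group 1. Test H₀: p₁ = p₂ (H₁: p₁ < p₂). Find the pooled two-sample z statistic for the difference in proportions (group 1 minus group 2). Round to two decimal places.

z = 0.50

p̂₁ = 1544/1713 = 0.9013, p̂₂ = 1396/1558 = 0.8960.
Pooled p̂ = (1544+1396)/(1713+1558) = 2940/3271 = 0.8988.
SE = √(0.0909524 × 0.00122562) = 0.0106.
z = (0.9013 − 0.8960)/0.0106 = 0.0053/0.0106 = 0.50.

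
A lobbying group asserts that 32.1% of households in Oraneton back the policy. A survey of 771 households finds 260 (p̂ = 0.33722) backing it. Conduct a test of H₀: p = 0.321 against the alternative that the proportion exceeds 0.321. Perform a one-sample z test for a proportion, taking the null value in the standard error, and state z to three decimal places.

p̂ = 260/771 = 0.33722.
SE = √(p₀(1−p₀)/n) = √(0.21796/771) = 0.01681.
z = (0.33722 − 0.321)/0.01681 = 0.01622/0.01681 = 0.965.
p-value = P(Z > 0.965) ≈ 0.1673.

z = 0.965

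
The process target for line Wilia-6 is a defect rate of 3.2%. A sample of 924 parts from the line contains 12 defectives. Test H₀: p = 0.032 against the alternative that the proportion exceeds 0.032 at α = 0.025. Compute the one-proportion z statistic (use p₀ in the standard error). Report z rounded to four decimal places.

z = -3.2838

p̂ = 12/924 = 0.012987.
Under H₀, SE = √(0.032·0.968/924) = √(3.35238e-05) = 0.005790.
z = (0.012987 − 0.032)/0.005790 = -0.019013/0.005790 = -3.2838.
p-value = P(Z > -3.284) ≈ 0.9995. With α = 0.025, fail to reject H₀.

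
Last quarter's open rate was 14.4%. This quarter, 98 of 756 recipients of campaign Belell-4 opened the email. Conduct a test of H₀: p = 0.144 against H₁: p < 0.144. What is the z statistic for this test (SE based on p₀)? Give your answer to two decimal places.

z = -1.13

p̂ = 98/756 = 0.12963.
Under H₀, SE = √(0.144·0.856/756) = √(0.000163048) = 0.01277.
z = (0.12963 − 0.144)/0.01277 = -0.01437/0.01277 = -1.13.
p-value = P(Z < -1.125) ≈ 0.1302.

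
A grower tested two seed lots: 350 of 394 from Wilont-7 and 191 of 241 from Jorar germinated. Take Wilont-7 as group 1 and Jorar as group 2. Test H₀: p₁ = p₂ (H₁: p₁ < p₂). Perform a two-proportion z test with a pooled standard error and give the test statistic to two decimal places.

p̂₁ = 350/394 = 0.8883, p̂₂ = 191/241 = 0.7925.
Pooled p̂ = (350+191)/(394+241) = 541/635 = 0.8520.
SE = √(p̂(1−p̂)(1/n₁+1/n₂)) = √(0.8520·0.1480·0.00668745) = √(0.000843409) = 0.0290.
z = (0.8883 − 0.7925)/0.0290 = 0.0958/0.0290 = 3.30.

z = 3.30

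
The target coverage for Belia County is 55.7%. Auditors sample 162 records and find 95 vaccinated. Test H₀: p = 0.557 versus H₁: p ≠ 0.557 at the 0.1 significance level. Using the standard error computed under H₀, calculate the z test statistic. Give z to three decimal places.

z = 0.754

p̂ = 95/162 ≈ 0.58642.
Standard error under H₀: √(0.557×0.443/162) = 0.03903.
z = (0.58642 − 0.557)/0.03903 = 0.02942/0.03903 = 0.754.
p-value = 2·P(Z > 0.754) ≈ 0.4510. With α = 0.1, fail to reject H₀.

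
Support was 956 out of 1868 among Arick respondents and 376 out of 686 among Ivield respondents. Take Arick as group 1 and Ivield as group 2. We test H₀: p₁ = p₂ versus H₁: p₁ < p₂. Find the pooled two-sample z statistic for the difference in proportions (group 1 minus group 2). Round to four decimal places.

z = -1.6290

p̂₁ = 956/1868 = 0.511777, p̂₂ = 376/686 = 0.548105.
Pooled p̂ = (956+376)/(1868+686) = 1332/2554 = 0.521535.
SE = √(p̂(1−p̂)(1/n₁+1/n₂)) = √(0.521535·0.478465·0.00199306) = √(0.00049734) = 0.022301.
z = (0.511777 − 0.548105)/0.022301 = -0.036328/0.022301 = -1.6290.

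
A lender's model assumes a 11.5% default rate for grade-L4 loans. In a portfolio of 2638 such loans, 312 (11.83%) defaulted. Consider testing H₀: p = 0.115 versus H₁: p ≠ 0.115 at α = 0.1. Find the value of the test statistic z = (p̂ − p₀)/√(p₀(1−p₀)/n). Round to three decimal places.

z = 0.527

p̂ = 312/2638 = 0.11827.
Under H₀, SE = √(0.115·0.885/2638) = √(3.85804e-05) = 0.00621.
z = (0.11827 − 0.115)/0.00621 = 0.00327/0.00621 = 0.527.
p-value = 2·P(Z > 0.527) ≈ 0.5984. With α = 0.1, fail to reject H₀.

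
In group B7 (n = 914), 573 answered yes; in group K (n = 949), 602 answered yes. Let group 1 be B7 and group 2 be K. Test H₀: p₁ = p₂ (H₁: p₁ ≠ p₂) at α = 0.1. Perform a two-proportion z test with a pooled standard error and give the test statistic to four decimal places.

z = -0.3325

p̂₁ = 573/914 = 0.626915, p̂₂ = 602/949 = 0.634352.
Pooled p̂ = (573+602)/(914+949) = 1175/1863 = 0.630703.
SE = √(p̂(1−p̂)(1/n₁+1/n₂)) = √(0.630703·0.369297·0.00214783) = √(0.000500266) = 0.022367.
z = (0.626915 − 0.634352)/0.022367 = -0.007437/0.022367 = -0.3325.
Two-sided p-value ≈ 2·Φ(−0.333) = 0.7395; since p > α = 0.1, fail to reject H₀.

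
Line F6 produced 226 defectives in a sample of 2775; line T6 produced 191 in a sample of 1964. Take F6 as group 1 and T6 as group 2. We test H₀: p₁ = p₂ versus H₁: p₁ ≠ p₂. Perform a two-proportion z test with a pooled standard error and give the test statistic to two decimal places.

p̂₁ = 226/2775 ≈ 0.0814, p̂₂ = 191/1964 ≈ 0.0973.
Pooled p̂ = (226+191)/(2775+1964) = 417/4739 = 0.0880.
SE = √(0.0802504 × 0.000869525) = 0.0084.
z = (0.0814 − 0.0973)/0.0084 = -0.0159/0.0084 = -1.89.
p-value = 2·P(Z > 1.893) ≈ 0.0584.

z = -1.89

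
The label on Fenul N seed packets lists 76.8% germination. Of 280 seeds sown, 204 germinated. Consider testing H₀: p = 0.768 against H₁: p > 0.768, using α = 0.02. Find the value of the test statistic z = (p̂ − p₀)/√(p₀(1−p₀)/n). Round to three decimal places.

p̂ = 204/280 ≈ 0.72857.
Under H₀, SE = √(0.768·0.232/280) = √(0.000636343) = 0.02523.
z = (0.72857 − 0.768)/0.02523 = -0.03943/0.02523 = -1.563.
p-value = P(Z > -1.563) ≈ 0.9410. With α = 0.02, fail to reject H₀.

z = -1.563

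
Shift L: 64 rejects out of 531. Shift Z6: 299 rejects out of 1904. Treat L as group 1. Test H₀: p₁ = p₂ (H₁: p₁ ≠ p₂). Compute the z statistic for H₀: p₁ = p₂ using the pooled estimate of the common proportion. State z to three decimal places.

z = -2.089

p̂₁ = 64/531 ≈ 0.12053, p̂₂ = 299/1904 ≈ 0.15704.
Pooled p̂ = (64+299)/(531+1904) = 363/2435 = 0.14908.
SE = √(0.126852 × 0.00240845) = 0.01748.
z = (0.12053 − 0.15704)/0.01748 = -0.03651/0.01748 = -2.089.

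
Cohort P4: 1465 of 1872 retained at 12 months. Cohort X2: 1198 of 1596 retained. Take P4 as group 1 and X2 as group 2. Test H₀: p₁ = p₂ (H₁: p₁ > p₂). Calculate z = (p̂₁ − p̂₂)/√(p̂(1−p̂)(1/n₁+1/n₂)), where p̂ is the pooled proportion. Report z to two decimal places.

p̂₁ = 1465/1872 ≈ 0.7826, p̂₂ = 1198/1596 ≈ 0.7506.
Pooled p̂ = (1465+1198)/(1872+1596) = 2663/3468 = 0.7679.
SE = √(p̂(1−p̂)(1/n₁+1/n₂)) = √(0.7679·0.2321·0.00116075) = √(0.000206895) = 0.0144.
z = (0.7826 − 0.7506)/0.0144 = 0.0320/0.0144 = 2.22.

z = 2.22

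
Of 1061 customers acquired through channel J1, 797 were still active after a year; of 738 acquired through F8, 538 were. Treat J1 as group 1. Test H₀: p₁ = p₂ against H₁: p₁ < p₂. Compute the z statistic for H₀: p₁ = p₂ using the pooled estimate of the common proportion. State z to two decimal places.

z = 1.06

p̂₁ = 797/1061 ≈ 0.7512, p̂₂ = 538/738 ≈ 0.7290.
Pooled p̂ = (797+538)/(1061+738) = 1335/1799 = 0.7421.
SE = √(p̂(1−p̂)(1/n₁+1/n₂)) = √(0.7421·0.2579·0.00229752) = √(0.00043974) = 0.0210.
z = (0.7512 − 0.7290)/0.0210 = 0.0222/0.0210 = 1.06.
p-value = P(Z < 1.058) ≈ 0.8549.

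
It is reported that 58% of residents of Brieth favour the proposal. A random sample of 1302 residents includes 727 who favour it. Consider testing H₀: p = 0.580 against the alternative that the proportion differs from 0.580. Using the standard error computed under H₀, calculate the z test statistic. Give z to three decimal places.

p̂ = 727/1302 = 0.55837.
Under H₀, SE = √(0.58·0.42/1302) = √(0.000187097) = 0.01368.
z = (0.55837 − 0.58)/0.01368 = -0.02163/0.01368 = -1.581.

z = -1.581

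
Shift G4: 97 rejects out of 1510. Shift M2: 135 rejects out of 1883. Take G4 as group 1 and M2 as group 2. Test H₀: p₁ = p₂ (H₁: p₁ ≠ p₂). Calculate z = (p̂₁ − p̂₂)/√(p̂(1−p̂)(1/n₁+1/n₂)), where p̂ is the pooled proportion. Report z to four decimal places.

z = -0.8551

p̂₁ = 97/1510 = 0.064238, p̂₂ = 135/1883 = 0.071694.
Pooled p̂ = (97+135)/(1510+1883) = 232/3393 = 0.068376.
SE = √(p̂(1−p̂)(1/n₁+1/n₂)) = √(0.068376·0.931624·0.00119332) = √(7.60154e-05) = 0.008719.
z = (0.064238 − 0.071694)/0.008719 = -0.007456/0.008719 = -0.8551.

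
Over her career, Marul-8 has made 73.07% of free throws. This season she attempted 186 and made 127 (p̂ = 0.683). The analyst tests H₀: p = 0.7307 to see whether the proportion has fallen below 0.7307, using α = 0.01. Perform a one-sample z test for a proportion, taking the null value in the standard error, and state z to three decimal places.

z = -1.473

p̂ = 127/186 = 0.682796.
SE = √(p₀(1−p₀)/n) = √(0.19678/186) = 0.032526.
z = (0.682796 − 0.7307)/0.032526 = -0.047904/0.032526 = -1.473.
p-value = P(Z < -1.473) ≈ 0.0704. With α = 0.01, fail to reject H₀.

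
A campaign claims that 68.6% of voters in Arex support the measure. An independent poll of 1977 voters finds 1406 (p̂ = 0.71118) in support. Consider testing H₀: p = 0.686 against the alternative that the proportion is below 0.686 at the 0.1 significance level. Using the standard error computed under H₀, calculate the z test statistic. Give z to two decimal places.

p̂ = 1406/1977 = 0.71118.
SE = √(p₀(1−p₀)/n) = √(0.2154/1977) = 0.01044.
z = (0.71118 − 0.686)/0.01044 = 0.02518/0.01044 = 2.41.
p-value = P(Z < 2.412) ≈ 0.9921; since p > α = 0.1, fail to reject H₀.

z = 2.41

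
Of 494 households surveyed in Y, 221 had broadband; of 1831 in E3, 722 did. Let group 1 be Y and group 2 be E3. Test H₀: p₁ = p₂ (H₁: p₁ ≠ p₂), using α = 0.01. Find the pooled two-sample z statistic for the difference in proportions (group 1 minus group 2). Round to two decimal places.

z = 2.13

p̂₁ = 221/494 ≈ 0.4474, p̂₂ = 722/1831 ≈ 0.3943.
Pooled p̂ = (221+722)/(494+1831) = 943/2325 = 0.4056.
SE = √(p̂(1−p̂)(1/n₁+1/n₂)) = √(0.4056·0.5944·0.00257044) = √(0.0006197) = 0.0249.
z = (0.4474 − 0.3943)/0.0249 = 0.0531/0.0249 = 2.13.
Two-sided p-value ≈ 2·Φ(−2.131) = 0.0331. With α = 0.01, fail to reject H₀.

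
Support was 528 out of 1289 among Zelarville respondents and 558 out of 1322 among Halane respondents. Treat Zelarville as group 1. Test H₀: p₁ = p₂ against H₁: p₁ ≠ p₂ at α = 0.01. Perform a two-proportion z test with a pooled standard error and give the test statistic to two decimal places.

z = -0.65

p̂₁ = 528/1289 ≈ 0.4096, p̂₂ = 558/1322 ≈ 0.4221.
Pooled p̂ = (528+558)/(1289+1322) = 1086/2611 = 0.4159.
SE = √(p̂(1−p̂)(1/n₁+1/n₂)) = √(0.4159·0.5841·0.00153222) = √(0.000372227) = 0.0193.
z = (0.4096 − 0.4221)/0.0193 = -0.0125/0.0193 = -0.65.
Two-sided p-value ≈ 2·Φ(−0.646) = 0.5181. With α = 0.01, fail to reject H₀.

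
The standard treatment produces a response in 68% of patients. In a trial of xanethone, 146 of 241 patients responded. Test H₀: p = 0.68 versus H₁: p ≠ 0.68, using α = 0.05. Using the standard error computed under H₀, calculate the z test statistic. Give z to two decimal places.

z = -2.47

p̂ = 146/241 ≈ 0.6058.
SE = √(p₀(1−p₀)/n) = √(0.2176/241) = 0.0300.
z = (0.6058 − 0.68)/0.0300 = -0.0742/0.0300 = -2.47.
Two-sided p-value ≈ 2·Φ(−2.469) = 0.0135, so at α = 0.05 we reject H₀.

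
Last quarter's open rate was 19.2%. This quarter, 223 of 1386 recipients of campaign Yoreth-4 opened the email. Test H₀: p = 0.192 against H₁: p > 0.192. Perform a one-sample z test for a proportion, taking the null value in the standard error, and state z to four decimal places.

p̂ = 223/1386 ≈ 0.1608947.
Under H₀, SE = √(0.192·0.808/1386) = √(0.000111931) = 0.0105797.
z = (0.1608947 − 0.192)/0.0105797 = -0.0311053/0.0105797 = -2.9401.
p-value = P(Z > -2.940) ≈ 0.9984.

z = -2.9401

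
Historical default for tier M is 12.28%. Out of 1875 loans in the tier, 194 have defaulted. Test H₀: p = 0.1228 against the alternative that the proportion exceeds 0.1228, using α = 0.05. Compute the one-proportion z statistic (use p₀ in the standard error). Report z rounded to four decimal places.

p̂ = 194/1875 = 0.1034667.
Standard error under H₀: √(0.1228×0.8772/1875) = 0.0075796.
z = (0.1034667 − 0.1228)/0.0075796 = -0.0193333/0.0075796 = -2.5507.
p-value = P(Z > -2.551) ≈ 0.9946. With α = 0.05, fail to reject H₀.

z = -2.5507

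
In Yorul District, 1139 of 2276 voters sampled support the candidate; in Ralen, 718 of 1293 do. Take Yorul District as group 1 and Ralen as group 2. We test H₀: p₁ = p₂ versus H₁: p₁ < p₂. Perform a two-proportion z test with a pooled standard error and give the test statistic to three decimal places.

p̂₁ = 1139/2276 = 0.50044, p̂₂ = 718/1293 = 0.55530.
Pooled p̂ = (1139+718)/(2276+1293) = 1857/3569 = 0.52031.
SE = √(p̂(1−p̂)(1/n₁+1/n₂)) = √(0.52031·0.47969·0.00121276) = √(0.00030269) = 0.01740.
z = (0.50044 − 0.55530)/0.01740 = -0.05486/0.01740 = -3.153.

z = -3.153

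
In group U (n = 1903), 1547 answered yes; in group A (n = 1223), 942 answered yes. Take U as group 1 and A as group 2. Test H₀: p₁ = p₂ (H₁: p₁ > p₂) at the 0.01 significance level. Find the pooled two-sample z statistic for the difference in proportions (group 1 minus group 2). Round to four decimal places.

p̂₁ = 1547/1903 ≈ 0.8129270, p̂₂ = 942/1223 ≈ 0.7702371.
Pooled p̂ = (1547+942)/(1903+1223) = 2489/3126 = 0.7962252.
SE = √(0.162251 × 0.00134315) = 0.0147623.
z = (0.8129270 − 0.7702371)/0.0147623 = 0.0426899/0.0147623 = 2.8918.
p-value = P(Z > 2.892) ≈ 0.0019; since p < α = 0.01, reject H₀.

z = 2.8918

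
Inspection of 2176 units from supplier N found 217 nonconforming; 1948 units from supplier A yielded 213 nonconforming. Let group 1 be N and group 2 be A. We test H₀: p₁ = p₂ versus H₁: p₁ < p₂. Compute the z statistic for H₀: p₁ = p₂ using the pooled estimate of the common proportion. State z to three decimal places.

p̂₁ = 217/2176 ≈ 0.09972, p̂₂ = 213/1948 ≈ 0.10934.
Pooled p̂ = (217+213)/(2176+1948) = 430/4124 = 0.10427.
SE = √(p̂(1−p̂)(1/n₁+1/n₂)) = √(0.10427·0.89573·0.000972906) = √(9.08655e-05) = 0.00953.
z = (0.09972 − 0.10934)/0.00953 = -0.00962/0.00953 = -1.009.
p-value = P(Z < -1.009) ≈ 0.1565.

z = -1.009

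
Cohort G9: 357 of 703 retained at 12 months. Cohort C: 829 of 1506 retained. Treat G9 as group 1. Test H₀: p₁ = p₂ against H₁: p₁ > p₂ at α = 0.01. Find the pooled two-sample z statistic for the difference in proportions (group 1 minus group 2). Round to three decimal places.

p̂₁ = 357/703 ≈ 0.50782, p̂₂ = 829/1506 ≈ 0.55046.
Pooled p̂ = (357+829)/(703+1506) = 1186/2209 = 0.53689.
SE = √(p̂(1−p̂)(1/n₁+1/n₂)) = √(0.53689·0.46311·0.00208649) = √(0.000518781) = 0.02278.
z = (0.50782 − 0.55046)/0.02278 = -0.04264/0.02278 = -1.872.
p-value = P(Z > -1.872) ≈ 0.9694. With α = 0.01, fail to reject H₀.

z = -1.872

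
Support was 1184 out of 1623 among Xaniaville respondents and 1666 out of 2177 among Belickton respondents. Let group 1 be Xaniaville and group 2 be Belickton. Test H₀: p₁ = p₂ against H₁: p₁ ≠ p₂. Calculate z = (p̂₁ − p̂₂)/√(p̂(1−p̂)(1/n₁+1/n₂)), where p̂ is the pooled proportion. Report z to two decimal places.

z = -2.52

p̂₁ = 1184/1623 = 0.7295, p̂₂ = 1666/2177 = 0.7653.
Pooled p̂ = (1184+1666)/(1623+2177) = 2850/3800 = 0.7500.
SE = √(p̂(1−p̂)(1/n₁+1/n₂)) = √(0.7500·0.2500·0.00107549) = √(0.000201655) = 0.0142.
z = (0.7295 − 0.7653)/0.0142 = -0.0358/0.0142 = -2.52.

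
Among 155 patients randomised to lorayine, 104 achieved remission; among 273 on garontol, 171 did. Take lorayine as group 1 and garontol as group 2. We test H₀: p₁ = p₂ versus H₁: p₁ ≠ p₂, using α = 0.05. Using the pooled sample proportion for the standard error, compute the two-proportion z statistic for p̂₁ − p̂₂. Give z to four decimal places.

p̂₁ = 104/155 = 0.670968, p̂₂ = 171/273 = 0.626374.
Pooled p̂ = (104+171)/(155+273) = 275/428 = 0.642523.
SE = √(p̂(1−p̂)(1/n₁+1/n₂)) = √(0.642523·0.357477·0.0101146) = √(0.0023232) = 0.048200.
z = (0.670968 − 0.626374)/0.048200 = 0.044594/0.048200 = 0.9252.
Two-sided p-value ≈ 2·Φ(−0.925) = 0.3549, so at α = 0.05 we fail to reject H₀.

z = 0.9252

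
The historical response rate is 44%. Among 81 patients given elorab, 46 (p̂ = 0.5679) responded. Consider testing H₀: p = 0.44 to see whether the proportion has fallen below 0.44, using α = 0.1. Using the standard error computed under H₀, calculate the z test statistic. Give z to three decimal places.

p̂ = 46/81 = 0.56790.
Under H₀, SE = √(0.44·0.56/81) = √(0.00304198) = 0.05515.
z = (0.56790 − 0.44)/0.05515 = 0.12790/0.05515 = 2.319.
p-value = P(Z < 2.319) ≈ 0.9898. With α = 0.1, fail to reject H₀.

z = 2.319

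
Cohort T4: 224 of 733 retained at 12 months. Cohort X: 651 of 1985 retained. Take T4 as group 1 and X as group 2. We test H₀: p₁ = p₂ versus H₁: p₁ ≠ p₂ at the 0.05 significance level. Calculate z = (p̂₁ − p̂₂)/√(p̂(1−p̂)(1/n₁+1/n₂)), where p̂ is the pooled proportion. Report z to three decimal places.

z = -1.108

p̂₁ = 224/733 ≈ 0.30559, p̂₂ = 651/1985 ≈ 0.32796.
Pooled p̂ = (224+651)/(733+1985) = 875/2718 = 0.32193.
SE = √(p̂(1−p̂)(1/n₁+1/n₂)) = √(0.32193·0.67807·0.00186803) = √(0.000407774) = 0.02019.
z = (0.30559 − 0.32796)/0.02019 = -0.02237/0.02019 = -1.108.
p-value = 2·P(Z > 1.108) ≈ 0.2680, so at α = 0.05 we fail to reject H₀.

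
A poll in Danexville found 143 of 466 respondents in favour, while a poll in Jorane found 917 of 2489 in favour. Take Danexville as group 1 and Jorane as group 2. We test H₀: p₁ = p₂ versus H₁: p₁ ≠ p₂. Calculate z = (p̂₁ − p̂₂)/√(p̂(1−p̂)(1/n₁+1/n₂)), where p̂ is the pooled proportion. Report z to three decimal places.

z = -2.543

p̂₁ = 143/466 = 0.306867, p̂₂ = 917/2489 = 0.368421.
Pooled p̂ = (143+917)/(466+2489) = 1060/2955 = 0.358714.
SE = √(0.230038 × 0.00254769) = 0.024209.
z = (0.306867 − 0.368421)/0.024209 = -0.061554/0.024209 = -2.543.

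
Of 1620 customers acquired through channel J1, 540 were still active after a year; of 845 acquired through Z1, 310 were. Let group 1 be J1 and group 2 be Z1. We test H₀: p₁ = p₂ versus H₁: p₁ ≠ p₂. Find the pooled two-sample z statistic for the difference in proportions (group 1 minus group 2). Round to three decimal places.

z = -1.662

p̂₁ = 540/1620 = 0.33333, p̂₂ = 310/845 = 0.36686.
Pooled p̂ = (540+310)/(1620+845) = 850/2465 = 0.34483.
SE = √(0.225922 × 0.00180072) = 0.02017.
z = (0.33333 − 0.36686)/0.02017 = -0.03353/0.02017 = -1.662.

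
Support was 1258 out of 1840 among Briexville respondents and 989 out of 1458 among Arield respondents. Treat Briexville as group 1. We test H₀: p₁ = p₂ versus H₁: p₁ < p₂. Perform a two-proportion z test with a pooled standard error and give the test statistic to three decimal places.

p̂₁ = 1258/1840 = 0.68370, p̂₂ = 989/1458 = 0.67833.
Pooled p̂ = (1258+989)/(1840+1458) = 2247/3298 = 0.68132.
SE = √(p̂(1−p̂)(1/n₁+1/n₂)) = √(0.68132·0.31868·0.00122935) = √(0.000266919) = 0.01634.
z = (0.68370 − 0.67833)/0.01634 = 0.00537/0.01634 = 0.329.
p-value = P(Z < 0.329) ≈ 0.6288.

z = 0.329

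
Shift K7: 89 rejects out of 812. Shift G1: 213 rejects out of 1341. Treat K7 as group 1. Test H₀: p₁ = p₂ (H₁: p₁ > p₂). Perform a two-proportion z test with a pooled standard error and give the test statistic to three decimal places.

z = -3.188

p̂₁ = 89/812 ≈ 0.10961, p̂₂ = 213/1341 ≈ 0.15884.
Pooled p̂ = (89+213)/(812+1341) = 302/2153 = 0.14027.
SE = √(p̂(1−p̂)(1/n₁+1/n₂)) = √(0.14027·0.85973·0.00197724) = √(0.000238443) = 0.01544.
z = (0.10961 − 0.15884)/0.01544 = -0.04923/0.01544 = -3.188.
p-value = P(Z > -3.188) ≈ 0.9993.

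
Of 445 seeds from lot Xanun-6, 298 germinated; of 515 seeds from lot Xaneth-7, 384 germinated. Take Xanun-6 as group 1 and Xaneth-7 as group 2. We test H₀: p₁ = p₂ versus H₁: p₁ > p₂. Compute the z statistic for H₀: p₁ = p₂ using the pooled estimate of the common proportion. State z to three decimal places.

p̂₁ = 298/445 ≈ 0.66966, p̂₂ = 384/515 ≈ 0.74563.
Pooled p̂ = (298+384)/(445+515) = 682/960 = 0.71042.
SE = √(p̂(1−p̂)(1/n₁+1/n₂)) = √(0.71042·0.28958·0.00418894) = √(0.000861769) = 0.02936.
z = (0.66966 − 0.74563)/0.02936 = -0.07597/0.02936 = -2.588.
p-value = P(Z > -2.588) ≈ 0.9952.

z = -2.588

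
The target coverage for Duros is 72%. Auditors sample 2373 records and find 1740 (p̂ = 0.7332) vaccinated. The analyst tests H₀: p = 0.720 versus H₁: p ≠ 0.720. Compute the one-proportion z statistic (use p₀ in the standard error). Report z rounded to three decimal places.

p̂ = 1740/2373 = 0.73325.
Standard error under H₀: √(0.72×0.28/2373) = 0.00922.
z = (0.73325 − 0.72)/0.00922 = 0.01325/0.00922 = 1.437.

z = 1.437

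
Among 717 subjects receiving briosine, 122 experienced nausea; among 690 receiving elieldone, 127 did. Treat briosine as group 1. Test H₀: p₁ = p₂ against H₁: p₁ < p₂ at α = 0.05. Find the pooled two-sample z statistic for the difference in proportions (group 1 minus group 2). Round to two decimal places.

z = -0.68

p̂₁ = 122/717 ≈ 0.1702, p̂₂ = 127/690 ≈ 0.1841.
Pooled p̂ = (122+127)/(717+690) = 249/1407 = 0.1770.
SE = √(p̂(1−p̂)(1/n₁+1/n₂)) = √(0.1770·0.8230·0.00284398) = √(0.000414234) = 0.0204.
z = (0.1702 − 0.1841)/0.0204 = -0.0139/0.0204 = -0.68.
p-value = P(Z < -0.683) ≈ 0.2472, so at α = 0.05 we fail to reject H₀.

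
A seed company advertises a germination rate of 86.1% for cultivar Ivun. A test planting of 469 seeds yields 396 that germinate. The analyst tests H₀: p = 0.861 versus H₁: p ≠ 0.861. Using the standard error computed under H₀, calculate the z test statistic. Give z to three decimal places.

z = -1.042

p̂ = 396/469 ≈ 0.844350.
Standard error under H₀: √(0.861×0.139/469) = 0.015974.
z = (0.844350 − 0.861)/0.015974 = -0.016650/0.015974 = -1.042.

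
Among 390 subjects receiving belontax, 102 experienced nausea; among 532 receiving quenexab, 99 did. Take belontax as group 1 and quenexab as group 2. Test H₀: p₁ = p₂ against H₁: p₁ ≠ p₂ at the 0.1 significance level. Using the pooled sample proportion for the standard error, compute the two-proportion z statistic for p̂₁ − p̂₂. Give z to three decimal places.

z = 2.741

p̂₁ = 102/390 = 0.261538, p̂₂ = 99/532 = 0.186090.
Pooled p̂ = (102+99)/(390+532) = 201/922 = 0.218004.
SE = √(p̂(1−p̂)(1/n₁+1/n₂)) = √(0.218004·0.781996·0.0044438) = √(0.000757572) = 0.027524.
z = (0.261538 − 0.186090)/0.027524 = 0.075448/0.027524 = 2.741.
p-value = 2·P(Z > 2.741) ≈ 0.0061, so at α = 0.1 we reject H₀.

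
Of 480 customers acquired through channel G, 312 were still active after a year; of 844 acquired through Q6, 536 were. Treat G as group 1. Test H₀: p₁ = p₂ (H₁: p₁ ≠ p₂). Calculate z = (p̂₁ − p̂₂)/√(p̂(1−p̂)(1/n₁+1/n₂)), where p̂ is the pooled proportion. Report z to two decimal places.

z = 0.54

p̂₁ = 312/480 ≈ 0.6500, p̂₂ = 536/844 ≈ 0.6351.
Pooled p̂ = (312+536)/(480+844) = 848/1324 = 0.6405.
SE = √(p̂(1−p̂)(1/n₁+1/n₂)) = √(0.6405·0.3595·0.00326817) = √(0.000752543) = 0.0274.
z = (0.6500 − 0.6351)/0.0274 = 0.0149/0.0274 = 0.54.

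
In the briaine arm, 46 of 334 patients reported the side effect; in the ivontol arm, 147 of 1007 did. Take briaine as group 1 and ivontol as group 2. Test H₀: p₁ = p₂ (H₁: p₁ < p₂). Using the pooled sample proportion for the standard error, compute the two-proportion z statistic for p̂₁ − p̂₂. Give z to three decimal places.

p̂₁ = 46/334 = 0.137725, p̂₂ = 147/1007 = 0.145978.
Pooled p̂ = (46+147)/(334+1007) = 193/1341 = 0.143922.
SE = √(p̂(1−p̂)(1/n₁+1/n₂)) = √(0.143922·0.856078·0.00398706) = √(0.000491241) = 0.022164.
z = (0.137725 − 0.145978)/0.022164 = -0.008253/0.022164 = -0.372.

z = -0.372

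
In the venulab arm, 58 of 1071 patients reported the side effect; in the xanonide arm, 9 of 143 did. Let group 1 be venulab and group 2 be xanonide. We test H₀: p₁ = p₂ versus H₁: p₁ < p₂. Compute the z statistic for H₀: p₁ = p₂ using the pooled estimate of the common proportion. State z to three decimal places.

p̂₁ = 58/1071 = 0.05415, p̂₂ = 9/143 = 0.06294.
Pooled p̂ = (58+9)/(1071+143) = 67/1214 = 0.05519.
SE = √(p̂(1−p̂)(1/n₁+1/n₂)) = √(0.05519·0.94481·0.00792671) = √(0.000413327) = 0.02033.
z = (0.05415 − 0.06294)/0.02033 = -0.00879/0.02033 = -0.432.
p-value = P(Z < -0.432) ≈ 0.3329.

z = -0.432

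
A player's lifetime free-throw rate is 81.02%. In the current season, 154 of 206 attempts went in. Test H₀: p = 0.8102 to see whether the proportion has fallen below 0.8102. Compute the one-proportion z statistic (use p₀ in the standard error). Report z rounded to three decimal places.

z = -2.292

p̂ = 154/206 = 0.74757.
SE = √(p₀(1−p₀)/n) = √(0.15378/206) = 0.02732.
z = (0.74757 − 0.8102)/0.02732 = -0.06263/0.02732 = -2.292.
p-value = P(Z < -2.292) ≈ 0.0109.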